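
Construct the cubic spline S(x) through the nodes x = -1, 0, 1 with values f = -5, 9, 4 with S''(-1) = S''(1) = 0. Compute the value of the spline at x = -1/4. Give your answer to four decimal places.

7.0586

Write M_i for S''(x_i). With h_i = 1, 1 and divided differences Δ_i = 14, -5, the continuity of S' gives the tridiagonal system
  1·M_0 + 4·M_1 + 1·M_2 = 6(Δ_1 - Δ_0) = -114
Natural end conditions: M_0 = M_2 = 0.
Hence M_0 = 0, M_1 = -57/2, M_2 = 0.
On [-1, 0], S(x) = -5 + 75/4·(x + 1) + 0·(x + 1)² - 19/4·(x + 1)³.
With (x + 1) = 3/4: S(-1/4) = 1807/256.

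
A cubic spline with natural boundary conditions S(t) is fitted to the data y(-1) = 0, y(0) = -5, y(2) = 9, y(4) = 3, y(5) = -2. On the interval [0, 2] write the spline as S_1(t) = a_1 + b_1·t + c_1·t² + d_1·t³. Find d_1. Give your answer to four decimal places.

-2.3333

Let M_i = S''(x_i). Step sizes h_i = 1, 2, 2, 1; slopes of the chords Δ_i = (y_(i+1) - y_i)/h_i = -5, 7, -3, -5.
  1·M_0 + 6·M_1 + 2·M_2 = 6(Δ_1 - Δ_0) = 72
  2·M_1 + 8·M_2 + 2·M_3 = 6(Δ_2 - Δ_1) = -60
  2·M_2 + 6·M_3 + 1·M_4 = 6(Δ_3 - Δ_2) = -12
Natural end conditions: M_0 = M_4 = 0.
Forward elimination and back-substitution give M_0 = 0, M_1 = 16, M_2 = -12, M_3 = 2, M_4 = 0.
On [0, 2], with S_1(t) = a_1 + b_1·t + c_1·t² + d_1·t³: c_1 = M_1/2 = 8, d_1 = (M_2 - M_1)/(6h_1) = -7/3, b_1 = Δ_1 - h_1(2M_1 + M_2)/6 = 1/3.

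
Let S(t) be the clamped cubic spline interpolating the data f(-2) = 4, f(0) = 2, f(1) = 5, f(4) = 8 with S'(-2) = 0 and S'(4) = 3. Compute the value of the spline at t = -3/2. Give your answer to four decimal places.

Write M_i for S''(x_i). With h_i = 2, 1, 3 and divided differences Δ_i = -1, 3, 1, the continuity of S' gives the tridiagonal system
  2·M_0 + 6·M_1 + 1·M_2 = 6(Δ_1 - Δ_0) = 24
  1·M_1 + 8·M_2 + 3·M_3 = 6(Δ_2 - Δ_1) = -12
Clamped end conditions give two more equations: 2h_0·M_0 + h_0·M_1 = 6(Δ_0 - S'(-2)) = -6 and h_2·M_2 + 2h_2·M_3 = 6(S'(4) - Δ_2) = 12.
Forward elimination and back-substitution give M_0 = -32/7, M_1 = 43/7, M_2 = -26/7, M_3 = 27/7.
On [-2, 0], S(t) = 4 + 0·(t + 2) - 16/7·(t + 2)² + 25/28·(t + 2)³.
With (t + 2) = 1/2: S(-3/2) = 793/224.

3.5402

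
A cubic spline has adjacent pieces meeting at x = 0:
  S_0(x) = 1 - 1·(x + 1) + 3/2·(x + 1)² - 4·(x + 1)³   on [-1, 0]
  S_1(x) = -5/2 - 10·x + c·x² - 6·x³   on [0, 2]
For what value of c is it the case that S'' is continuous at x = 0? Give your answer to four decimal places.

-10.5000

S_0''(x) = 3 - 24·(x + 1), so S_0''(0) = -21. On the right, S_1''(0) = 2c, so c = -21/2.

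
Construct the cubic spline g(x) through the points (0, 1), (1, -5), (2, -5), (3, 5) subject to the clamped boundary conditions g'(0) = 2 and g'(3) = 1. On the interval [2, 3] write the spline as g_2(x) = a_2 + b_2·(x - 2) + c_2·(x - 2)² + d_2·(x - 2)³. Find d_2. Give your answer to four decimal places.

-9.9333

With M_i denoting the second derivative at x_i, h_i = 1, 1, 1, and Δ_i = (y_(i+1) − y_i)/h_i = -6, 0, 10:
  1·M_0 + 4·M_1 + 1·M_2 = 6(Δ_1 - Δ_0) = 36
  1·M_1 + 4·M_2 + 1·M_3 = 6(Δ_2 - Δ_1) = 60
Clamped end conditions give two more equations: 2h_0·M_0 + h_0·M_1 = 6(Δ_0 - g'(0)) = -48 and h_2·M_2 + 2h_2·M_3 = 6(g'(3) - Δ_2) = -54.
Forward elimination and back-substitution give M_0 = -442/15, M_1 = 164/15, M_2 = 326/15, M_3 = -568/15.
On [2, 3], with g_2(x) = a_2 + b_2·(x - 2) + c_2·(x - 2)² + d_2·(x - 2)³: c_2 = M_2/2 = 163/15, d_2 = (M_3 - M_2)/(6h_2) = -149/15, b_2 = Δ_2 - h_2(2M_2 + M_3)/6 = 136/15.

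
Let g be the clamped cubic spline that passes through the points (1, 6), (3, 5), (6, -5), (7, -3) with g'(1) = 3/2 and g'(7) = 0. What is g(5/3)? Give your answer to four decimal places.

6.6562

With M_i denoting the second derivative at x_i, h_i = 2, 3, 1, and Δ_i = (y_(i+1) − y_i)/h_i = -1/2, -10/3, 2:
  2·M_0 + 10·M_1 + 3·M_2 = 6(Δ_1 - Δ_0) = -17
  3·M_1 + 8·M_2 + 1·M_3 = 6(Δ_2 - Δ_1) = 32
Clamped end conditions give two more equations: 2h_0·M_0 + h_0·M_1 = 6(Δ_0 - g'(1)) = -12 and h_2·M_2 + 2h_2·M_3 = 6(g'(7) - Δ_2) = -12.
Solving: M_0 = -103/78, M_1 = -131/39, M_2 = 250/39, M_3 = -359/39.
On [1, 3], g(x) = 6 + 3/2·(x - 1) - 103/156·(x - 1)² - 53/312·(x - 1)³.
With (x - 1) = 2/3: g(5/3) = 7009/1053.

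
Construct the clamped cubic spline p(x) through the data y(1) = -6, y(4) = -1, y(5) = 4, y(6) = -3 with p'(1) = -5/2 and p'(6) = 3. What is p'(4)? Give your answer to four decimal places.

8.1724

Put m_i = p'' at the i-th knot. Here h = (3, 1, 1) and Δ = (5/3, 5, -7), so the interior equations h_(i-1)·m_(i-1) + 2(h_(i-1)+h_i)·m_i + h_i·m_(i+1) = 6(Δ_i − Δ_(i-1)) read
  3·m_0 + 8·m_1 + 1·m_2 = 6(Δ_1 - Δ_0) = 20
  1·m_1 + 4·m_2 + 1·m_3 = 6(Δ_2 - Δ_1) = -72
Clamped end conditions give two more equations: 2h_0·m_0 + h_0·m_1 = 6(Δ_0 - p'(1)) = 25 and h_2·m_2 + 2h_2·m_3 = 6(p'(6) - Δ_2) = 60.
Hence m_0 = 106/87, m_1 = 171/29, m_2 = -894/29, m_3 = 1317/29.
On [4, 5], p'(x) = b_1 + 2c_1·(x - 4) + 3d_1·(x - 4)² with b_1 = Δ_1 - h_1(2m_1 + m_2)/6 = 237/29, c_1 = m_1/2 = 171/58, d_1 = (m_2 - m_1)/(6h_1) = -355/58. So p'(4) = 237/29.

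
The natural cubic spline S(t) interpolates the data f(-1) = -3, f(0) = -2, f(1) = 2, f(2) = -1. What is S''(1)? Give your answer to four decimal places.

-12.4000

Write M_i for S''(x_i). With h_i = 1, 1, 1 and divided differences Δ_i = 1, 4, -3, the continuity of S' gives the tridiagonal system
  1·M_0 + 4·M_1 + 1·M_2 = 6(Δ_1 - Δ_0) = 18
  1·M_1 + 4·M_2 + 1·M_3 = 6(Δ_2 - Δ_1) = -42
Natural end conditions: M_0 = M_3 = 0.
Hence M_0 = 0, M_1 = 38/5, M_2 = -62/5, M_3 = 0.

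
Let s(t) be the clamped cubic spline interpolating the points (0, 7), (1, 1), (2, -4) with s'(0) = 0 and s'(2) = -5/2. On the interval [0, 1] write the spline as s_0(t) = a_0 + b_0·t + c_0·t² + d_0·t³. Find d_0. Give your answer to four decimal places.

4.3750

Let σ_i = s''(x_i). Step sizes h_i = 1, 1; slopes of the chords Δ_i = (y_(i+1) - y_i)/h_i = -6, -5.
  1·σ_0 + 4·σ_1 + 1·σ_2 = 6(Δ_1 - Δ_0) = 6
Clamped end conditions give two more equations: 2h_0·σ_0 + h_0·σ_1 = 6(Δ_0 - s'(0)) = -36 and h_1·σ_1 + 2h_1·σ_2 = 6(s'(2) - Δ_1) = 15.
Forward elimination and back-substitution give σ_0 = -83/4, σ_1 = 11/2, σ_2 = 19/4.
On [0, 1], with s_0(t) = a_0 + b_0·t + c_0·t² + d_0·t³: c_0 = σ_0/2 = -83/8, d_0 = (σ_1 - σ_0)/(6h_0) = 35/8, b_0 = Δ_0 - h_0(2σ_0 + σ_1)/6 = 0.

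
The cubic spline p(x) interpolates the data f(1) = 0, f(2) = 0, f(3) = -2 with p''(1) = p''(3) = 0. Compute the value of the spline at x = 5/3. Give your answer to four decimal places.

0.1852

With m_i denoting the second derivative at x_i, h_i = 1, 1, and Δ_i = (y_(i+1) − y_i)/h_i = 0, -2:
  1·m_0 + 4·m_1 + 1·m_2 = 6(Δ_1 - Δ_0) = -12
Natural end conditions: m_0 = m_2 = 0.
Solving the tridiagonal system: m_0 = 0, m_1 = -3, m_2 = 0.
On [1, 2], p(x) = 0 + 1/2·(x - 1) + 0·(x - 1)² - 1/2·(x - 1)³.
With (x - 1) = 2/3: p(5/3) = 5/27.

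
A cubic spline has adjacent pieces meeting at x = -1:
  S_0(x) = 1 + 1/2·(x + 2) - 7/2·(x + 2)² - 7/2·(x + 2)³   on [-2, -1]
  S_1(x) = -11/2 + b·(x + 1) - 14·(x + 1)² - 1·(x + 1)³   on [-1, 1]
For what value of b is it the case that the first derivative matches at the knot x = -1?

S_0'(x) = 1/2 - 7·(x + 2) - 21/2·(x + 2)², so S_0'(-1) = -17. On the right, S_1'(-1) = b, so b = -17.

-17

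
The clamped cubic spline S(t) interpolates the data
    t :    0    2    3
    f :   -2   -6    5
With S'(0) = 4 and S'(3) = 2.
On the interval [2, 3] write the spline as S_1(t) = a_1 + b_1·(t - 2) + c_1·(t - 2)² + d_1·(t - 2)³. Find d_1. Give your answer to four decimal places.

Put σ_i = S'' at the i-th knot. Here h = (2, 1) and Δ = (-2, 11), so the interior equations h_(i-1)·σ_(i-1) + 2(h_(i-1)+h_i)·σ_i + h_i·σ_(i+1) = 6(Δ_i − Δ_(i-1)) read
  2·σ_0 + 6·σ_1 + 1·σ_2 = 6(Δ_1 - Δ_0) = 78
Clamped end conditions give two more equations: 2h_0·σ_0 + h_0·σ_1 = 6(Δ_0 - S'(0)) = -36 and h_1·σ_1 + 2h_1·σ_2 = 6(S'(3) - Δ_1) = -54.
Solving: σ_0 = -68/3, σ_1 = 82/3, σ_2 = -122/3.
On [2, 3], with S_1(t) = a_1 + b_1·(t - 2) + c_1·(t - 2)² + d_1·(t - 2)³: c_1 = σ_1/2 = 41/3, d_1 = (σ_2 - σ_1)/(6h_1) = -34/3, b_1 = Δ_1 - h_1(2σ_1 + σ_2)/6 = 26/3.

-11.3333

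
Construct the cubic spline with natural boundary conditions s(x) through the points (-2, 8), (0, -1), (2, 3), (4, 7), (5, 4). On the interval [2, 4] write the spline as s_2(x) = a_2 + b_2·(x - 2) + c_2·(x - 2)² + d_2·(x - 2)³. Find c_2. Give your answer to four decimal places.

Let m_i = s''(x_i). Step sizes h_i = 2, 2, 2, 1; slopes of the chords Δ_i = (y_(i+1) - y_i)/h_i = -9/2, 2, 2, -3.
  2·m_0 + 8·m_1 + 2·m_2 = 6(Δ_1 - Δ_0) = 39
  2·m_1 + 8·m_2 + 2·m_3 = 6(Δ_2 - Δ_1) = 0
  2·m_2 + 6·m_3 + 1·m_4 = 6(Δ_3 - Δ_2) = -30
Natural end conditions: m_0 = m_4 = 0.
Solving the tridiagonal system: m_0 = 0, m_1 = 399/82, m_2 = 3/82, m_3 = -411/82, m_4 = 0.
On [2, 4], with s_2(x) = a_2 + b_2·(x - 2) + c_2·(x - 2)² + d_2·(x - 2)³: c_2 = m_2/2 = 3/164, d_2 = (m_3 - m_2)/(6h_2) = -69/164, b_2 = Δ_2 - h_2(2m_2 + m_3)/6 = 299/82.

0.0183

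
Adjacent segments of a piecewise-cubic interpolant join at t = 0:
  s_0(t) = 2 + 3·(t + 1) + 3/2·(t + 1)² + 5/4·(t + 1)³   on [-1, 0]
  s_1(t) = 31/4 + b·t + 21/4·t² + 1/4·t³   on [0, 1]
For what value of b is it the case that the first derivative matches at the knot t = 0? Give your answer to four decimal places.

9.7500

s_0'(t) = 3 + 3·(t + 1) + 15/4·(t + 1)², so s_0'(0) = 39/4. On the right, s_1'(0) = b, so b = 39/4.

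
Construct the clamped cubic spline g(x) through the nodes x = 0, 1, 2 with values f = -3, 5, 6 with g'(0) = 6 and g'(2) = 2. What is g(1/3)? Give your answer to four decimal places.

-0.3889

Write σ_i for g''(x_i). With h_i = 1, 1 and divided differences Δ_i = 8, 1, the continuity of g' gives the tridiagonal system
  1·σ_0 + 4·σ_1 + 1·σ_2 = 6(Δ_1 - Δ_0) = -42
Clamped end conditions give two more equations: 2h_0·σ_0 + h_0·σ_1 = 6(Δ_0 - g'(0)) = 12 and h_1·σ_1 + 2h_1·σ_2 = 6(g'(2) - Δ_1) = 6.
Solving: σ_0 = 29/2, σ_1 = -17, σ_2 = 23/2.
On [0, 1], g(x) = -3 + 6·x + 29/4·x² - 21/4·x³.
With x = 1/3: g(1/3) = -7/18.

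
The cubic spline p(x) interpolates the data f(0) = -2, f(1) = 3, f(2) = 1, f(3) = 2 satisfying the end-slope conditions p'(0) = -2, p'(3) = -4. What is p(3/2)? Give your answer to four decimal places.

Put M_i = p'' at the i-th knot. Here h = (1, 1, 1) and Δ = (5, -2, 1), so the interior equations h_(i-1)·M_(i-1) + 2(h_(i-1)+h_i)·M_i + h_i·M_(i+1) = 6(Δ_i − Δ_(i-1)) read
  1·M_0 + 4·M_1 + 1·M_2 = 6(Δ_1 - Δ_0) = -42
  1·M_1 + 4·M_2 + 1·M_3 = 6(Δ_2 - Δ_1) = 18
Clamped end conditions give two more equations: 2h_0·M_0 + h_0·M_1 = 6(Δ_0 - p'(0)) = 42 and h_2·M_2 + 2h_2·M_3 = 6(p'(3) - Δ_2) = -30.
Hence M_0 = 484/15, M_1 = -338/15, M_2 = 238/15, M_3 = -344/15.
On [1, 2], p(x) = 3 + 43/15·(x - 1) - 169/15·(x - 1)² + 32/5·(x - 1)³.
With (x - 1) = 1/2: p(3/2) = 29/12.

2.4167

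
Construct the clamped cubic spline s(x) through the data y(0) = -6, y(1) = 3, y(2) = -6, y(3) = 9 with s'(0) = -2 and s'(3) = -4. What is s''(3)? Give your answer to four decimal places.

Write M_i for s''(x_i). With h_i = 1, 1, 1 and divided differences Δ_i = 9, -9, 15, the continuity of s' gives the tridiagonal system
  1·M_0 + 4·M_1 + 1·M_2 = 6(Δ_1 - Δ_0) = -108
  1·M_1 + 4·M_2 + 1·M_3 = 6(Δ_2 - Δ_1) = 144
Clamped end conditions give two more equations: 2h_0·M_0 + h_0·M_1 = 6(Δ_0 - s'(0)) = 66 and h_2·M_2 + 2h_2·M_3 = 6(s'(3) - Δ_2) = -114.
Hence M_0 = 958/15, M_1 = -926/15, M_2 = 1126/15, M_3 = -1418/15.

-94.5333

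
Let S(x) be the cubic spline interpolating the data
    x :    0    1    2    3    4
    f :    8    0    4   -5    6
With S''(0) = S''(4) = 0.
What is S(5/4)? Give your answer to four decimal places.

Put M_i = S'' at the i-th knot. Here h = (1, 1, 1, 1) and Δ = (-8, 4, -9, 11), so the interior equations h_(i-1)·M_(i-1) + 2(h_(i-1)+h_i)·M_i + h_i·M_(i+1) = 6(Δ_i − Δ_(i-1)) read
  1·M_0 + 4·M_1 + 1·M_2 = 6(Δ_1 - Δ_0) = 72
  1·M_1 + 4·M_2 + 1·M_3 = 6(Δ_2 - Δ_1) = -78
  1·M_2 + 4·M_3 + 1·M_4 = 6(Δ_3 - Δ_2) = 120
Natural end conditions: M_0 = M_4 = 0.
Hence M_0 = 0, M_1 = 27, M_2 = -36, M_3 = 39, M_4 = 0.
On [1, 2], S(x) = 0 + 1·(x - 1) + 27/2·(x - 1)² - 21/2·(x - 1)³.
With (x - 1) = 1/4: S(5/4) = 119/128.

0.9297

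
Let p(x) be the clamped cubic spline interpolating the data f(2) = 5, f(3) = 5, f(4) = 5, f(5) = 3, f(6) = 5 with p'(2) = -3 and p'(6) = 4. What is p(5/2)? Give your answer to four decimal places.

With M_i denoting the second derivative at x_i, h_i = 1, 1, 1, 1, and Δ_i = (y_(i+1) − y_i)/h_i = 0, 0, -2, 2:
  1·M_0 + 4·M_1 + 1·M_2 = 6(Δ_1 - Δ_0) = 0
  1·M_1 + 4·M_2 + 1·M_3 = 6(Δ_2 - Δ_1) = -12
  1·M_2 + 4·M_3 + 1·M_4 = 6(Δ_3 - Δ_2) = 24
Clamped end conditions give two more equations: 2h_0·M_0 + h_0·M_1 = 6(Δ_0 - p'(2)) = 18 and h_3·M_3 + 2h_3·M_4 = 6(p'(6) - Δ_3) = 12.
Solving: M_0 = 271/28, M_1 = -19/14, M_2 = -17/4, M_3 = 89/14, M_4 = 79/28.
On [2, 3], p(x) = 5 - 3·(x - 2) + 271/56·(x - 2)² - 103/56·(x - 2)³.
With (x - 2) = 1/2: p(5/2) = 2007/448.

4.4799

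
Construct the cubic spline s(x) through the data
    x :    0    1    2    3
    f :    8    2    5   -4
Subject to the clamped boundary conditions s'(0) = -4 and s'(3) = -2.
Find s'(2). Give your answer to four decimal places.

-3.9333

Let m_i = s''(x_i). Step sizes h_i = 1, 1, 1; slopes of the chords Δ_i = (y_(i+1) - y_i)/h_i = -6, 3, -9.
  1·m_0 + 4·m_1 + 1·m_2 = 6(Δ_1 - Δ_0) = 54
  1·m_1 + 4·m_2 + 1·m_3 = 6(Δ_2 - Δ_1) = -72
Clamped end conditions give two more equations: 2h_0·m_0 + h_0·m_1 = 6(Δ_0 - s'(0)) = -12 and h_2·m_2 + 2h_2·m_3 = 6(s'(3) - Δ_2) = 42.
Solving the tridiagonal system: m_0 = -292/15, m_1 = 404/15, m_2 = -514/15, m_3 = 572/15.
On [2, 3], s'(x) = b_2 + 2c_2·(x - 2) + 3d_2·(x - 2)² with b_2 = Δ_2 - h_2(2m_2 + m_3)/6 = -59/15, c_2 = m_2/2 = -257/15, d_2 = (m_3 - m_2)/(6h_2) = 181/15. So s'(2) = -59/15.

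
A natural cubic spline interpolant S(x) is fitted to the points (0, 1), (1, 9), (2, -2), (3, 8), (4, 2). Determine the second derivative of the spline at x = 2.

Let M_i = S''(x_i). Step sizes h_i = 1, 1, 1, 1; slopes of the chords Δ_i = (y_(i+1) - y_i)/h_i = 8, -11, 10, -6.
  1·M_0 + 4·M_1 + 1·M_2 = 6(Δ_1 - Δ_0) = -114
  1·M_1 + 4·M_2 + 1·M_3 = 6(Δ_2 - Δ_1) = 126
  1·M_2 + 4·M_3 + 1·M_4 = 6(Δ_3 - Δ_2) = -96
Natural end conditions: M_0 = M_4 = 0.
Solving: M_0 = 0, M_1 = -165/4, M_2 = 51, M_3 = -147/4, M_4 = 0.

51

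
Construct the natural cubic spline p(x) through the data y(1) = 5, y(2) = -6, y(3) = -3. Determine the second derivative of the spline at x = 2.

With σ_i denoting the second derivative at x_i, h_i = 1, 1, and Δ_i = (y_(i+1) − y_i)/h_i = -11, 3:
  1·σ_0 + 4·σ_1 + 1·σ_2 = 6(Δ_1 - Δ_0) = 84
Natural end conditions: σ_0 = σ_2 = 0.
Hence σ_0 = 0, σ_1 = 21, σ_2 = 0.

21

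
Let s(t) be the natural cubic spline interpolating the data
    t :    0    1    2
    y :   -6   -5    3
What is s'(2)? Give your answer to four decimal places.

With σ_i denoting the second derivative at x_i, h_i = 1, 1, and Δ_i = (y_(i+1) − y_i)/h_i = 1, 8:
  1·σ_0 + 4·σ_1 + 1·σ_2 = 6(Δ_1 - Δ_0) = 42
Natural end conditions: σ_0 = σ_2 = 0.
Hence σ_0 = 0, σ_1 = 21/2, σ_2 = 0.
On [1, 2], s'(t) = b_1 + 2c_1·(t - 1) + 3d_1·(t - 1)² with b_1 = Δ_1 - h_1(2σ_1 + σ_2)/6 = 9/2, c_1 = σ_1/2 = 21/4, d_1 = (σ_2 - σ_1)/(6h_1) = -7/4. So s'(2) = 39/4.

9.7500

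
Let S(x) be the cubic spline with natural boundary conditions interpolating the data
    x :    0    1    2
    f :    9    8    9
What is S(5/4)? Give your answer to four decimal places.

8.0859

Write M_i for S''(x_i). With h_i = 1, 1 and divided differences Δ_i = -1, 1, the continuity of S' gives the tridiagonal system
  1·M_0 + 4·M_1 + 1·M_2 = 6(Δ_1 - Δ_0) = 12
Natural end conditions: M_0 = M_2 = 0.
Hence M_0 = 0, M_1 = 3, M_2 = 0.
On [1, 2], S(x) = 8 + 0·(x - 1) + 3/2·(x - 1)² - 1/2·(x - 1)³.
With (x - 1) = 1/4: S(5/4) = 1035/128.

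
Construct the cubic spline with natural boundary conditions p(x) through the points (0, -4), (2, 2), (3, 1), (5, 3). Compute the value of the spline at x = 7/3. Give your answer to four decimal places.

1.8063

With m_i denoting the second derivative at x_i, h_i = 2, 1, 2, and Δ_i = (y_(i+1) − y_i)/h_i = 3, -1, 1:
  2·m_0 + 6·m_1 + 1·m_2 = 6(Δ_1 - Δ_0) = -24
  1·m_1 + 6·m_2 + 2·m_3 = 6(Δ_2 - Δ_1) = 12
Natural end conditions: m_0 = m_3 = 0.
Solving: m_0 = 0, m_1 = -156/35, m_2 = 96/35, m_3 = 0.
On [2, 3], p(x) = 2 + 1/35·(x - 2) - 78/35·(x - 2)² + 6/5·(x - 2)³.
With (x - 2) = 1/3: p(7/3) = 569/315.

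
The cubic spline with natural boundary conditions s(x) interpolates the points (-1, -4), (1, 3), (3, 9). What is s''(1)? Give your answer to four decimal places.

Write M_i for s''(x_i). With h_i = 2, 2 and divided differences Δ_i = 7/2, 3, the continuity of s' gives the tridiagonal system
  2·M_0 + 8·M_1 + 2·M_2 = 6(Δ_1 - Δ_0) = -3
Natural end conditions: M_0 = M_2 = 0.
Solving the tridiagonal system: M_0 = 0, M_1 = -3/8, M_2 = 0.

-0.3750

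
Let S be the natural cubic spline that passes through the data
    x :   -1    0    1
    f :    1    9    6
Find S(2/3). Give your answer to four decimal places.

Put m_i = S'' at the i-th knot. Here h = (1, 1) and Δ = (8, -3), so the interior equations h_(i-1)·m_(i-1) + 2(h_(i-1)+h_i)·m_i + h_i·m_(i+1) = 6(Δ_i − Δ_(i-1)) read
  1·m_0 + 4·m_1 + 1·m_2 = 6(Δ_1 - Δ_0) = -66
Natural end conditions: m_0 = m_2 = 0.
Solving the tridiagonal system: m_0 = 0, m_1 = -33/2, m_2 = 0.
On [0, 1], S(x) = 9 + 5/2·x - 33/4·x² + 11/4·x³.
With x = 2/3: S(2/3) = 211/27.

7.8148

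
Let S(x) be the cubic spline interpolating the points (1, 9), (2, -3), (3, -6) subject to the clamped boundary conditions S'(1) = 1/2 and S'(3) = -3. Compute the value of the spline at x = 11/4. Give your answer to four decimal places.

-5.6074

With σ_i denoting the second derivative at x_i, h_i = 1, 1, and Δ_i = (y_(i+1) − y_i)/h_i = -12, -3:
  1·σ_0 + 4·σ_1 + 1·σ_2 = 6(Δ_1 - Δ_0) = 54
Clamped end conditions give two more equations: 2h_0·σ_0 + h_0·σ_1 = 6(Δ_0 - S'(1)) = -75 and h_1·σ_1 + 2h_1·σ_2 = 6(S'(3) - Δ_1) = 0.
Hence σ_0 = -211/4, σ_1 = 61/2, σ_2 = -61/4.
On [2, 3], S(x) = -3 - 85/8·(x - 2) + 61/4·(x - 2)² - 61/8·(x - 2)³.
With (x - 2) = 3/4: S(11/4) = -2871/512.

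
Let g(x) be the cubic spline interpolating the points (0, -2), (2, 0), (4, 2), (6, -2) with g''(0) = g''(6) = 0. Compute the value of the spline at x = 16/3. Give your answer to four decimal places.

With σ_i denoting the second derivative at x_i, h_i = 2, 2, 2, and Δ_i = (y_(i+1) − y_i)/h_i = 1, 1, -2:
  2·σ_0 + 8·σ_1 + 2·σ_2 = 6(Δ_1 - Δ_0) = 0
  2·σ_1 + 8·σ_2 + 2·σ_3 = 6(Δ_2 - Δ_1) = -18
Natural end conditions: σ_0 = σ_3 = 0.
Hence σ_0 = 0, σ_1 = 3/5, σ_2 = -12/5, σ_3 = 0.
On [4, 6], g(x) = 2 - 2/5·(x - 4) - 6/5·(x - 4)² + 1/5·(x - 4)³.
With (x - 4) = 4/3: g(16/3) = -26/135.

-0.1926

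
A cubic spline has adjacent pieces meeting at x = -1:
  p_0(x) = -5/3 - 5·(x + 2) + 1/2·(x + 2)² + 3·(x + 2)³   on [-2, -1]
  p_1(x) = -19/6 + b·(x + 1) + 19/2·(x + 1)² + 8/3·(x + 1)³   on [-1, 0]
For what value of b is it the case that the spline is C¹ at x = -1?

p_0'(x) = -5 + 1·(x + 2) + 9·(x + 2)², so p_0'(-1) = 5. On the right, p_1'(-1) = b, so b = 5.

5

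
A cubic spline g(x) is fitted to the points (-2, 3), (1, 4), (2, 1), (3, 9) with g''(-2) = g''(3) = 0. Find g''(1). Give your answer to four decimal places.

Write M_i for g''(x_i). With h_i = 3, 1, 1 and divided differences Δ_i = 1/3, -3, 8, the continuity of g' gives the tridiagonal system
  3·M_0 + 8·M_1 + 1·M_2 = 6(Δ_1 - Δ_0) = -20
  1·M_1 + 4·M_2 + 1·M_3 = 6(Δ_2 - Δ_1) = 66
Natural end conditions: M_0 = M_3 = 0.
Forward elimination and back-substitution give M_0 = 0, M_1 = -146/31, M_2 = 548/31, M_3 = 0.

-4.7097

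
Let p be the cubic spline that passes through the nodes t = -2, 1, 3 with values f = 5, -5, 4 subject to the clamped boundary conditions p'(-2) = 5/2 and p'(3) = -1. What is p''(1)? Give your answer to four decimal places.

10.8000

Let M_i = p''(x_i). Step sizes h_i = 3, 2; slopes of the chords Δ_i = (y_(i+1) - y_i)/h_i = -10/3, 9/2.
  3·M_0 + 10·M_1 + 2·M_2 = 6(Δ_1 - Δ_0) = 47
Clamped end conditions give two more equations: 2h_0·M_0 + h_0·M_1 = 6(Δ_0 - p'(-2)) = -35 and h_1·M_1 + 2h_1·M_2 = 6(p'(3) - Δ_1) = -33.
Solving: M_0 = -337/30, M_1 = 54/5, M_2 = -273/20.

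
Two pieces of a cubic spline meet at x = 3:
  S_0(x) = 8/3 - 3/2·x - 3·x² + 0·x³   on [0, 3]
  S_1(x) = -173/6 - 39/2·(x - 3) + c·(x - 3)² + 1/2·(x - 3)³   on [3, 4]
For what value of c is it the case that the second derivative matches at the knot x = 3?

-3

S_0''(x) = -6 + 0·x, so S_0''(3) = -6. On the right, S_1''(3) = 2c, so c = -3.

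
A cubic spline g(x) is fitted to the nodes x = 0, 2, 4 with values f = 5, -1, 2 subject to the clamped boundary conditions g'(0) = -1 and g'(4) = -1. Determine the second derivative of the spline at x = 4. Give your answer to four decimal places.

Put m_i = g'' at the i-th knot. Here h = (2, 2) and Δ = (-3, 3/2), so the interior equations h_(i-1)·m_(i-1) + 2(h_(i-1)+h_i)·m_i + h_i·m_(i+1) = 6(Δ_i − Δ_(i-1)) read
  2·m_0 + 8·m_1 + 2·m_2 = 6(Δ_1 - Δ_0) = 27
Clamped end conditions give two more equations: 2h_0·m_0 + h_0·m_1 = 6(Δ_0 - g'(0)) = -12 and h_1·m_1 + 2h_1·m_2 = 6(g'(4) - Δ_1) = -15.
Solving the tridiagonal system: m_0 = -51/8, m_1 = 27/4, m_2 = -57/8.

-7.1250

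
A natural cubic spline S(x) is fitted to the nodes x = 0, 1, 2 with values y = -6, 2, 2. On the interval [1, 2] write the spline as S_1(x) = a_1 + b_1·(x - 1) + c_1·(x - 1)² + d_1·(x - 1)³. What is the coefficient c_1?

Write σ_i for S''(x_i). With h_i = 1, 1 and divided differences Δ_i = 8, 0, the continuity of S' gives the tridiagonal system
  1·σ_0 + 4·σ_1 + 1·σ_2 = 6(Δ_1 - Δ_0) = -48
Natural end conditions: σ_0 = σ_2 = 0.
Solving the tridiagonal system: σ_0 = 0, σ_1 = -12, σ_2 = 0.
On [1, 2], with S_1(x) = a_1 + b_1·(x - 1) + c_1·(x - 1)² + d_1·(x - 1)³: c_1 = σ_1/2 = -6, d_1 = (σ_2 - σ_1)/(6h_1) = 2, b_1 = Δ_1 - h_1(2σ_1 + σ_2)/6 = 4.

-6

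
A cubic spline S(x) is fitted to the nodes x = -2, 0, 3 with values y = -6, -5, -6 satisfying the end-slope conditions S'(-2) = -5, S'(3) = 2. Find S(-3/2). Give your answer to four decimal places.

Let m_i = S''(x_i). Step sizes h_i = 2, 3; slopes of the chords Δ_i = (y_(i+1) - y_i)/h_i = 1/2, -1/3.
  2·m_0 + 10·m_1 + 3·m_2 = 6(Δ_1 - Δ_0) = -5
Clamped end conditions give two more equations: 2h_0·m_0 + h_0·m_1 = 6(Δ_0 - S'(-2)) = 33 and h_1·m_1 + 2h_1·m_2 = 6(S'(3) - Δ_1) = 14.
Solving: m_0 = 203/20, m_1 = -19/5, m_2 = 127/30.
On [-2, 0], S(x) = -6 - 5·(x + 2) + 203/40·(x + 2)² - 93/80·(x + 2)³.
With (x + 2) = 1/2: S(-3/2) = -4721/640.

-7.3766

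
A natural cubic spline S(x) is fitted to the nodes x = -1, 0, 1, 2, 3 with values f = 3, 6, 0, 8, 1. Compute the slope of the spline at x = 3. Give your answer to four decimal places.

-12.1786

Let m_i = S''(x_i). Step sizes h_i = 1, 1, 1, 1; slopes of the chords Δ_i = (y_(i+1) - y_i)/h_i = 3, -6, 8, -7.
  1·m_0 + 4·m_1 + 1·m_2 = 6(Δ_1 - Δ_0) = -54
  1·m_1 + 4·m_2 + 1·m_3 = 6(Δ_2 - Δ_1) = 84
  1·m_2 + 4·m_3 + 1·m_4 = 6(Δ_3 - Δ_2) = -90
Natural end conditions: m_0 = m_4 = 0.
Hence m_0 = 0, m_1 = -309/14, m_2 = 240/7, m_3 = -435/14, m_4 = 0.
On [2, 3], S'(x) = b_3 + 2c_3·(x - 2) + 3d_3·(x - 2)² with b_3 = Δ_3 - h_3(2m_3 + m_4)/6 = 47/14, c_3 = m_3/2 = -435/28, d_3 = (m_4 - m_3)/(6h_3) = 145/28. So S'(3) = -341/28.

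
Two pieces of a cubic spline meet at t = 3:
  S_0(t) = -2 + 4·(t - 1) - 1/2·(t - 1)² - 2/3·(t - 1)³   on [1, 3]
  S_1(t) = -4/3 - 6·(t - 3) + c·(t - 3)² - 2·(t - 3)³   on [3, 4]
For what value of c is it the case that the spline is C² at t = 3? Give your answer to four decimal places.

S_0''(t) = -1 - 4·(t - 1), so S_0''(3) = -9. On the right, S_1''(3) = 2c, so c = -9/2.

-4.5000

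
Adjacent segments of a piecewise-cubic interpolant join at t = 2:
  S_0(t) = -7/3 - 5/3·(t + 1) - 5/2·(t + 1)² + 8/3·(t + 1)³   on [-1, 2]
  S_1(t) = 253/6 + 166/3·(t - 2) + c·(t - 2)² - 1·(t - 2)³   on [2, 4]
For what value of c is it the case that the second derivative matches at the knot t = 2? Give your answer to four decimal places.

S_0''(t) = -5 + 16·(t + 1), so S_0''(2) = 43. On the right, S_1''(2) = 2c, so c = 43/2.

21.5000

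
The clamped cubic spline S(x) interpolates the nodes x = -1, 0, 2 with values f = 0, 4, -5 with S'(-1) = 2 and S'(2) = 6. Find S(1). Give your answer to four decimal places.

-1.9792

With m_i denoting the second derivative at x_i, h_i = 1, 2, and Δ_i = (y_(i+1) − y_i)/h_i = 4, -9/2:
  1·m_0 + 6·m_1 + 2·m_2 = 6(Δ_1 - Δ_0) = -51
Clamped end conditions give two more equations: 2h_0·m_0 + h_0·m_1 = 6(Δ_0 - S'(-1)) = 12 and h_1·m_1 + 2h_1·m_2 = 6(S'(2) - Δ_1) = 63.
Forward elimination and back-substitution give m_0 = 95/6, m_1 = -59/3, m_2 = 307/12.
On [0, 2], S(x) = 4 + 1/12·x - 59/6·x² + 181/48·x³.
With x = 1: S(1) = -95/48.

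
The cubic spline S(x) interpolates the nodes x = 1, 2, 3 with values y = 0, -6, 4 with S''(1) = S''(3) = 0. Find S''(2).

24

Let M_i = S''(x_i). Step sizes h_i = 1, 1; slopes of the chords Δ_i = (y_(i+1) - y_i)/h_i = -6, 10.
  1·M_0 + 4·M_1 + 1·M_2 = 6(Δ_1 - Δ_0) = 96
Natural end conditions: M_0 = M_2 = 0.
Solving: M_0 = 0, M_1 = 24, M_2 = 0.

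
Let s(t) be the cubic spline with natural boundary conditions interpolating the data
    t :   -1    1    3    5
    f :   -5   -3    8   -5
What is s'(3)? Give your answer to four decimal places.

0.5000

With m_i denoting the second derivative at x_i, h_i = 2, 2, 2, and Δ_i = (y_(i+1) − y_i)/h_i = 1, 11/2, -13/2:
  2·m_0 + 8·m_1 + 2·m_2 = 6(Δ_1 - Δ_0) = 27
  2·m_1 + 8·m_2 + 2·m_3 = 6(Δ_2 - Δ_1) = -72
Natural end conditions: m_0 = m_3 = 0.
Hence m_0 = 0, m_1 = 6, m_2 = -21/2, m_3 = 0.
On [3, 5], s'(t) = b_2 + 2c_2·(t - 3) + 3d_2·(t - 3)² with b_2 = Δ_2 - h_2(2m_2 + m_3)/6 = 1/2, c_2 = m_2/2 = -21/4, d_2 = (m_3 - m_2)/(6h_2) = 7/8. So s'(3) = 1/2.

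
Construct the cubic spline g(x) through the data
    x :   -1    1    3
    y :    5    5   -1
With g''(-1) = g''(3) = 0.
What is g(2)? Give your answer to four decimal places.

Put σ_i = g'' at the i-th knot. Here h = (2, 2) and Δ = (0, -3), so the interior equations h_(i-1)·σ_(i-1) + 2(h_(i-1)+h_i)·σ_i + h_i·σ_(i+1) = 6(Δ_i − Δ_(i-1)) read
  2·σ_0 + 8·σ_1 + 2·σ_2 = 6(Δ_1 - Δ_0) = -18
Natural end conditions: σ_0 = σ_2 = 0.
Hence σ_0 = 0, σ_1 = -9/4, σ_2 = 0.
On [1, 3], g(x) = 5 - 3/2·(x - 1) - 9/8·(x - 1)² + 3/16·(x - 1)³.
With (x - 1) = 1: g(2) = 41/16.

2.5625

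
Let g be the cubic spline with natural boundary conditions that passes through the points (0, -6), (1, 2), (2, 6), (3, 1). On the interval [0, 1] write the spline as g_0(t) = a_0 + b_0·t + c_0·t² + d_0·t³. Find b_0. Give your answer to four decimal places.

8.4667

Write M_i for g''(x_i). With h_i = 1, 1, 1 and divided differences Δ_i = 8, 4, -5, the continuity of g' gives the tridiagonal system
  1·M_0 + 4·M_1 + 1·M_2 = 6(Δ_1 - Δ_0) = -24
  1·M_1 + 4·M_2 + 1·M_3 = 6(Δ_2 - Δ_1) = -54
Natural end conditions: M_0 = M_3 = 0.
Solving the tridiagonal system: M_0 = 0, M_1 = -14/5, M_2 = -64/5, M_3 = 0.
On [0, 1], with g_0(t) = a_0 + b_0·t + c_0·t² + d_0·t³: c_0 = M_0/2 = 0, d_0 = (M_1 - M_0)/(6h_0) = -7/15, b_0 = Δ_0 - h_0(2M_0 + M_1)/6 = 127/15.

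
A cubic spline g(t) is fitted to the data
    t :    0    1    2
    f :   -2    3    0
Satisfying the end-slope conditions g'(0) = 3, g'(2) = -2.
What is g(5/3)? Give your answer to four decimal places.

1.1667

With M_i denoting the second derivative at x_i, h_i = 1, 1, and Δ_i = (y_(i+1) − y_i)/h_i = 5, -3:
  1·M_0 + 4·M_1 + 1·M_2 = 6(Δ_1 - Δ_0) = -48
Clamped end conditions give two more equations: 2h_0·M_0 + h_0·M_1 = 6(Δ_0 - g'(0)) = 12 and h_1·M_1 + 2h_1·M_2 = 6(g'(2) - Δ_1) = 6.
Hence M_0 = 31/2, M_1 = -19, M_2 = 25/2.
On [1, 2], g(t) = 3 + 5/4·(t - 1) - 19/2·(t - 1)² + 21/4·(t - 1)³.
With (t - 1) = 2/3: g(5/3) = 7/6.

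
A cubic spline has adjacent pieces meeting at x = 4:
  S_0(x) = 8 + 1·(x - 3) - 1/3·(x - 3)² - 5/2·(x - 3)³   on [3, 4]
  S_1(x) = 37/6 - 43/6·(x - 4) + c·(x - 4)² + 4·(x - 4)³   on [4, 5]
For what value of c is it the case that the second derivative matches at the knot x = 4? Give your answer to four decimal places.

-7.8333

S_0''(x) = -2/3 - 15·(x - 3), so S_0''(4) = -47/3. On the right, S_1''(4) = 2c, so c = -47/6.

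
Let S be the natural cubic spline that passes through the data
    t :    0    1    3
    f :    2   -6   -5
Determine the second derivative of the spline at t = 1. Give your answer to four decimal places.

8.5000

Write m_i for S''(x_i). With h_i = 1, 2 and divided differences Δ_i = -8, 1/2, the continuity of S' gives the tridiagonal system
  1·m_0 + 6·m_1 + 2·m_2 = 6(Δ_1 - Δ_0) = 51
Natural end conditions: m_0 = m_2 = 0.
Solving the tridiagonal system: m_0 = 0, m_1 = 17/2, m_2 = 0.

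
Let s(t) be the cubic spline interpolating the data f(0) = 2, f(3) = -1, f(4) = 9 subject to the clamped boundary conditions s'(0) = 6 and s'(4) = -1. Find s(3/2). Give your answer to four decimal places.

Let m_i = s''(x_i). Step sizes h_i = 3, 1; slopes of the chords Δ_i = (y_(i+1) - y_i)/h_i = -1, 10.
  3·m_0 + 8·m_1 + 1·m_2 = 6(Δ_1 - Δ_0) = 66
Clamped end conditions give two more equations: 2h_0·m_0 + h_0·m_1 = 6(Δ_0 - s'(0)) = -42 and h_1·m_1 + 2h_1·m_2 = 6(s'(4) - Δ_1) = -66.
Forward elimination and back-substitution give m_0 = -17, m_1 = 20, m_2 = -43.
On [0, 3], s(t) = 2 + 6·t - 17/2·t² + 37/18·t³.
With t = 3/2: s(3/2) = -19/16.

-1.1875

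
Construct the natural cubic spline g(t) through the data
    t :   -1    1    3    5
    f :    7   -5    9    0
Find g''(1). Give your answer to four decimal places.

12.7000

Write M_i for g''(x_i). With h_i = 2, 2, 2 and divided differences Δ_i = -6, 7, -9/2, the continuity of g' gives the tridiagonal system
  2·M_0 + 8·M_1 + 2·M_2 = 6(Δ_1 - Δ_0) = 78
  2·M_1 + 8·M_2 + 2·M_3 = 6(Δ_2 - Δ_1) = -69
Natural end conditions: M_0 = M_3 = 0.
Forward elimination and back-substitution give M_0 = 0, M_1 = 127/10, M_2 = -59/5, M_3 = 0.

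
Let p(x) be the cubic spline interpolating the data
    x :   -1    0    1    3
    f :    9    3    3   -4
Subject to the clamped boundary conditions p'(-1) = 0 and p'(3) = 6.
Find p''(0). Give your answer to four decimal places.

Put M_i = p'' at the i-th knot. Here h = (1, 1, 2) and Δ = (-6, 0, -7/2), so the interior equations h_(i-1)·M_(i-1) + 2(h_(i-1)+h_i)·M_i + h_i·M_(i+1) = 6(Δ_i − Δ_(i-1)) read
  1·M_0 + 4·M_1 + 1·M_2 = 6(Δ_1 - Δ_0) = 36
  1·M_1 + 6·M_2 + 2·M_3 = 6(Δ_2 - Δ_1) = -21
Clamped end conditions give two more equations: 2h_0·M_0 + h_0·M_1 = 6(Δ_0 - p'(-1)) = -36 and h_2·M_2 + 2h_2·M_3 = 6(p'(3) - Δ_2) = 57.
Forward elimination and back-substitution give M_0 = -609/22, M_1 = 213/11, M_2 = -303/22, M_3 = 465/22.

19.3636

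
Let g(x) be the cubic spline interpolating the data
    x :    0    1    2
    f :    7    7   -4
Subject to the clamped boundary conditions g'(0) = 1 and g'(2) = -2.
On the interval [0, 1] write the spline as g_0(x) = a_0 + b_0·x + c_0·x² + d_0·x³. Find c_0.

Write M_i for g''(x_i). With h_i = 1, 1 and divided differences Δ_i = 0, -11, the continuity of g' gives the tridiagonal system
  1·M_0 + 4·M_1 + 1·M_2 = 6(Δ_1 - Δ_0) = -66
Clamped end conditions give two more equations: 2h_0·M_0 + h_0·M_1 = 6(Δ_0 - g'(0)) = -6 and h_1·M_1 + 2h_1·M_2 = 6(g'(2) - Δ_1) = 54.
Forward elimination and back-substitution give M_0 = 12, M_1 = -30, M_2 = 42.
On [0, 1], with g_0(x) = a_0 + b_0·x + c_0·x² + d_0·x³: c_0 = M_0/2 = 6, d_0 = (M_1 - M_0)/(6h_0) = -7, b_0 = Δ_0 - h_0(2M_0 + M_1)/6 = 1.

6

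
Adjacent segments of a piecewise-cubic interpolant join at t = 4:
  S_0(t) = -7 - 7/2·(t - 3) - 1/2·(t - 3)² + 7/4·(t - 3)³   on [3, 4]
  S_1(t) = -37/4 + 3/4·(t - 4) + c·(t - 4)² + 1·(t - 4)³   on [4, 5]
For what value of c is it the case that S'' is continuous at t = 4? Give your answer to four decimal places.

S_0''(t) = -1 + 21/2·(t - 3), so S_0''(4) = 19/2. On the right, S_1''(4) = 2c, so c = 19/4.

4.7500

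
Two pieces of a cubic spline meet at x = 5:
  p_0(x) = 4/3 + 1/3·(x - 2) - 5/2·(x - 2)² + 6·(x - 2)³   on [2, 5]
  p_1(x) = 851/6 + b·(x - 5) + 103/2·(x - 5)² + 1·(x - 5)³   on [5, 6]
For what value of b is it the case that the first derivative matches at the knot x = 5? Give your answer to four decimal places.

p_0'(x) = 1/3 - 5·(x - 2) + 18·(x - 2)², so p_0'(5) = 442/3. On the right, p_1'(5) = b, so b = 442/3.

147.3333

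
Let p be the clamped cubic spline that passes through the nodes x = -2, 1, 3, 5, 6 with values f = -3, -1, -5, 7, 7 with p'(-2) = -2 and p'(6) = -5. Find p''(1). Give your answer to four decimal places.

Let m_i = p''(x_i). Step sizes h_i = 3, 2, 2, 1; slopes of the chords Δ_i = (y_(i+1) - y_i)/h_i = 2/3, -2, 6, 0.
  3·m_0 + 10·m_1 + 2·m_2 = 6(Δ_1 - Δ_0) = -16
  2·m_1 + 8·m_2 + 2·m_3 = 6(Δ_2 - Δ_1) = 48
  2·m_2 + 6·m_3 + 1·m_4 = 6(Δ_3 - Δ_2) = -36
Clamped end conditions give two more equations: 2h_0·m_0 + h_0·m_1 = 6(Δ_0 - p'(-2)) = 16 and h_3·m_3 + 2h_3·m_4 = 6(p'(6) - Δ_3) = -30.
Forward elimination and back-substitution give m_0 = 817/159, m_1 = -262/53, m_2 = 955/106, m_3 = -376/53, m_4 = -607/53.

-4.9434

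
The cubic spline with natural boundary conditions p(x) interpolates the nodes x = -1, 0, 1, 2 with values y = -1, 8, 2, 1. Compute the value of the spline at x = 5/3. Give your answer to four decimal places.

0.6420

Let m_i = p''(x_i). Step sizes h_i = 1, 1, 1; slopes of the chords Δ_i = (y_(i+1) - y_i)/h_i = 9, -6, -1.
  1·m_0 + 4·m_1 + 1·m_2 = 6(Δ_1 - Δ_0) = -90
  1·m_1 + 4·m_2 + 1·m_3 = 6(Δ_2 - Δ_1) = 30
Natural end conditions: m_0 = m_3 = 0.
Forward elimination and back-substitution give m_0 = 0, m_1 = -26, m_2 = 14, m_3 = 0.
On [1, 2], p(x) = 2 - 17/3·(x - 1) + 7·(x - 1)² - 7/3·(x - 1)³.
With (x - 1) = 2/3: p(5/3) = 52/81.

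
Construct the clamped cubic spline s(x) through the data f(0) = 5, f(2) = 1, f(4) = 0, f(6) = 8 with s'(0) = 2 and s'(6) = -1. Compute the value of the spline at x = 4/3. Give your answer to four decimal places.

With M_i denoting the second derivative at x_i, h_i = 2, 2, 2, and Δ_i = (y_(i+1) − y_i)/h_i = -2, -1/2, 4:
  2·M_0 + 8·M_1 + 2·M_2 = 6(Δ_1 - Δ_0) = 9
  2·M_1 + 8·M_2 + 2·M_3 = 6(Δ_2 - Δ_1) = 27
Clamped end conditions give two more equations: 2h_0·M_0 + h_0·M_1 = 6(Δ_0 - s'(0)) = -24 and h_2·M_2 + 2h_2·M_3 = 6(s'(6) - Δ_2) = -30.
Solving the tridiagonal system: M_0 = -67/10, M_1 = 7/5, M_2 = 28/5, M_3 = -103/10.
On [0, 2], s(x) = 5 + 2·x - 67/20·x² + 27/40·x³.
With x = 4/3: s(4/3) = 149/45.

3.3111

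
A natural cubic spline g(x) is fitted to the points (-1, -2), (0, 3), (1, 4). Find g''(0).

-6

With σ_i denoting the second derivative at x_i, h_i = 1, 1, and Δ_i = (y_(i+1) − y_i)/h_i = 5, 1:
  1·σ_0 + 4·σ_1 + 1·σ_2 = 6(Δ_1 - Δ_0) = -24
Natural end conditions: σ_0 = σ_2 = 0.
Solving: σ_0 = 0, σ_1 = -6, σ_2 = 0.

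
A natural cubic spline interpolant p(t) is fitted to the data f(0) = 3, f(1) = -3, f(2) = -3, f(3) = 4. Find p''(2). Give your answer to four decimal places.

8.8000

Put m_i = p'' at the i-th knot. Here h = (1, 1, 1) and Δ = (-6, 0, 7), so the interior equations h_(i-1)·m_(i-1) + 2(h_(i-1)+h_i)·m_i + h_i·m_(i+1) = 6(Δ_i − Δ_(i-1)) read
  1·m_0 + 4·m_1 + 1·m_2 = 6(Δ_1 - Δ_0) = 36
  1·m_1 + 4·m_2 + 1·m_3 = 6(Δ_2 - Δ_1) = 42
Natural end conditions: m_0 = m_3 = 0.
Forward elimination and back-substitution give m_0 = 0, m_1 = 34/5, m_2 = 44/5, m_3 = 0.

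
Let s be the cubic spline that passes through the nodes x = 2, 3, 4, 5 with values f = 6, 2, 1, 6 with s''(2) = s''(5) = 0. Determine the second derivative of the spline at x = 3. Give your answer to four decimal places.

Let σ_i = s''(x_i). Step sizes h_i = 1, 1, 1; slopes of the chords Δ_i = (y_(i+1) - y_i)/h_i = -4, -1, 5.
  1·σ_0 + 4·σ_1 + 1·σ_2 = 6(Δ_1 - Δ_0) = 18
  1·σ_1 + 4·σ_2 + 1·σ_3 = 6(Δ_2 - Δ_1) = 36
Natural end conditions: σ_0 = σ_3 = 0.
Hence σ_0 = 0, σ_1 = 12/5, σ_2 = 42/5, σ_3 = 0.

2.4000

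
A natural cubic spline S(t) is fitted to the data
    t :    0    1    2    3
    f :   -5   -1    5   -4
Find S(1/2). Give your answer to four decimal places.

Write M_i for S''(x_i). With h_i = 1, 1, 1 and divided differences Δ_i = 4, 6, -9, the continuity of S' gives the tridiagonal system
  1·M_0 + 4·M_1 + 1·M_2 = 6(Δ_1 - Δ_0) = 12
  1·M_1 + 4·M_2 + 1·M_3 = 6(Δ_2 - Δ_1) = -90
Natural end conditions: M_0 = M_3 = 0.
Solving the tridiagonal system: M_0 = 0, M_1 = 46/5, M_2 = -124/5, M_3 = 0.
On [0, 1], S(t) = -5 + 37/15·t + 0·t² + 23/15·t³.
With t = 1/2: S(1/2) = -143/40.

-3.5750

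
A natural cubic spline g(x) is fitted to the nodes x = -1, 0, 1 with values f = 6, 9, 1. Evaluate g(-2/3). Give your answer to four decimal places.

7.8148

With M_i denoting the second derivative at x_i, h_i = 1, 1, and Δ_i = (y_(i+1) − y_i)/h_i = 3, -8:
  1·M_0 + 4·M_1 + 1·M_2 = 6(Δ_1 - Δ_0) = -66
Natural end conditions: M_0 = M_2 = 0.
Hence M_0 = 0, M_1 = -33/2, M_2 = 0.
On [-1, 0], g(x) = 6 + 23/4·(x + 1) + 0·(x + 1)² - 11/4·(x + 1)³.
With (x + 1) = 1/3: g(-2/3) = 211/27.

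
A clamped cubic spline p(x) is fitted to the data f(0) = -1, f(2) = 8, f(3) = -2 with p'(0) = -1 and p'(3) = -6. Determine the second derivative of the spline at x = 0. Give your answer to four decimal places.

21.0833

Put m_i = p'' at the i-th knot. Here h = (2, 1) and Δ = (9/2, -10), so the interior equations h_(i-1)·m_(i-1) + 2(h_(i-1)+h_i)·m_i + h_i·m_(i+1) = 6(Δ_i − Δ_(i-1)) read
  2·m_0 + 6·m_1 + 1·m_2 = 6(Δ_1 - Δ_0) = -87
Clamped end conditions give two more equations: 2h_0·m_0 + h_0·m_1 = 6(Δ_0 - p'(0)) = 33 and h_1·m_1 + 2h_1·m_2 = 6(p'(3) - Δ_1) = 24.
Solving: m_0 = 253/12, m_1 = -77/3, m_2 = 149/6.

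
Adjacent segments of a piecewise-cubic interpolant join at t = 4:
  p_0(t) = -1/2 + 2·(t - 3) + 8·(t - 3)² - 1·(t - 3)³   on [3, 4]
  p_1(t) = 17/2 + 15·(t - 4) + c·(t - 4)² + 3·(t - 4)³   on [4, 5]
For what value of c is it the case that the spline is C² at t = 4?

p_0''(t) = 16 - 6·(t - 3), so p_0''(4) = 10. On the right, p_1''(4) = 2c, so c = 5.

5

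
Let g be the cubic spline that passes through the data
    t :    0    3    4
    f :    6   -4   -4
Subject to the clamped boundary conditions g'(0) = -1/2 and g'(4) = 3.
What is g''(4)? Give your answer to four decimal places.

7.3750

Put m_i = g'' at the i-th knot. Here h = (3, 1) and Δ = (-10/3, 0), so the interior equations h_(i-1)·m_(i-1) + 2(h_(i-1)+h_i)·m_i + h_i·m_(i+1) = 6(Δ_i − Δ_(i-1)) read
  3·m_0 + 8·m_1 + 1·m_2 = 6(Δ_1 - Δ_0) = 20
Clamped end conditions give two more equations: 2h_0·m_0 + h_0·m_1 = 6(Δ_0 - g'(0)) = -17 and h_1·m_1 + 2h_1·m_2 = 6(g'(4) - Δ_1) = 18.
Hence m_0 = -107/24, m_1 = 13/4, m_2 = 59/8.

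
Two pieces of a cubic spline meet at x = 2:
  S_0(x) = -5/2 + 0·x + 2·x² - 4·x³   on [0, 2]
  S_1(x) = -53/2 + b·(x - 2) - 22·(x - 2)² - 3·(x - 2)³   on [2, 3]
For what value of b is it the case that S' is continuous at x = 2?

S_0'(x) = 0 + 4·x - 12·x², so S_0'(2) = -40. On the right, S_1'(2) = b, so b = -40.

-40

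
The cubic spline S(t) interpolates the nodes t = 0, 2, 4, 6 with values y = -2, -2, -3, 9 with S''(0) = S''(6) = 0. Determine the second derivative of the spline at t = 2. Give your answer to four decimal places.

Write m_i for S''(x_i). With h_i = 2, 2, 2 and divided differences Δ_i = 0, -1/2, 6, the continuity of S' gives the tridiagonal system
  2·m_0 + 8·m_1 + 2·m_2 = 6(Δ_1 - Δ_0) = -3
  2·m_1 + 8·m_2 + 2·m_3 = 6(Δ_2 - Δ_1) = 39
Natural end conditions: m_0 = m_3 = 0.
Solving: m_0 = 0, m_1 = -17/10, m_2 = 53/10, m_3 = 0.

-1.7000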